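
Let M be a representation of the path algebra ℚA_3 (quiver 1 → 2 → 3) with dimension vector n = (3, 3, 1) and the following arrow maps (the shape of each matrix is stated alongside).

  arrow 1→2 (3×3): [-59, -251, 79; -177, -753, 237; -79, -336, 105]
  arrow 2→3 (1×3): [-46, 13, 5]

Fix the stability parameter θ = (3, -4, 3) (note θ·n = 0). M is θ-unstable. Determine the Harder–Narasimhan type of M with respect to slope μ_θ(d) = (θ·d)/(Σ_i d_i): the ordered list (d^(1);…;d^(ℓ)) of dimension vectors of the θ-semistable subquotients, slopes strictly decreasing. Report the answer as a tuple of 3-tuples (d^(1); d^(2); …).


Barcode: M ≅ I[1,1], I[1,2], I[1,3], I[2,2]. HN layers by μ_θ (3 steps, strictly decreasing):
  μ^(1)=3; μ^(2)=-1/2; μ^(3)=-4

((1, 0, 1); (2, 2, 0); (0, 1, 0))


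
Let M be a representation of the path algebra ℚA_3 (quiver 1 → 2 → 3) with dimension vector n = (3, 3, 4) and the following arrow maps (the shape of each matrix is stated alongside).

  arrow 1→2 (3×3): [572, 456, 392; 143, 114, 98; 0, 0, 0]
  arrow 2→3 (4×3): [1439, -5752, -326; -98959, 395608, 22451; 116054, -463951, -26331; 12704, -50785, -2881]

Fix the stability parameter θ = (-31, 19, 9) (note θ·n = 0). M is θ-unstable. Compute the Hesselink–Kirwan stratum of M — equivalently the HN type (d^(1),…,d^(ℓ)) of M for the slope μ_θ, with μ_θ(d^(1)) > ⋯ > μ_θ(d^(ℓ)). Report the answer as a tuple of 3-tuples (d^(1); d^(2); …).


Interval decomposition of M: I[1,1]^2, I[1,3], I[2,3]^2, I[3,3].
HN type (ℓ=3): μ^(1)=14; μ^(2)=9; μ^(3)=-31

((0, 3, 3); (0, 0, 1); (3, 0, 0))


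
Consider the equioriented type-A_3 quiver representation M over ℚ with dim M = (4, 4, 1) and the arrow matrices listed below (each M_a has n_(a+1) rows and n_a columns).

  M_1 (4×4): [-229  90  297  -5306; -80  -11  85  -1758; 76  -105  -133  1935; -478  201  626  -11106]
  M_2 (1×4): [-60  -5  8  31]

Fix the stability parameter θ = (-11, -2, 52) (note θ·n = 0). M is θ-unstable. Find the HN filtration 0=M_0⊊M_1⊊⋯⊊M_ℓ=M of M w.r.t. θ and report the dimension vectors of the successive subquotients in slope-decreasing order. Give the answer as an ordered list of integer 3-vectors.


Interval decomposition of M: I[1,2]^3, I[1,3].
HN type (ℓ=3): μ^(1)=52; μ^(2)=-2; μ^(3)=-11

((0, 0, 1); (0, 4, 0); (4, 0, 0))


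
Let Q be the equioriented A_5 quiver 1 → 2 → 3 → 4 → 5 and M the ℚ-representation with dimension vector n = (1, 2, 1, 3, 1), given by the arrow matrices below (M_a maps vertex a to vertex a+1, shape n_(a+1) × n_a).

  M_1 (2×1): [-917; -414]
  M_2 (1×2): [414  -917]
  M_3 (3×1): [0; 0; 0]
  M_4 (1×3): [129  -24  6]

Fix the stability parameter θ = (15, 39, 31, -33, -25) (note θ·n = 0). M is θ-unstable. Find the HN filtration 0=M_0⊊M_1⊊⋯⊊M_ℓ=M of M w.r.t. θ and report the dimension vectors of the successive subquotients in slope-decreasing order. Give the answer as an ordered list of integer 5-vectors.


Via rank(M_{q-1}∘⋯∘M_p): M ≅ I[1,2], I[2,3], I[4,4]^2, I[4,5].
μ_θ-semistable layers: μ^(1)=39; μ^(2)=35; μ^(3)=15; μ^(4)=-25; μ^(5)=-33

((0, 1, 0, 0, 0); (0, 1, 1, 0, 0); (1, 0, 0, 0, 0); (0, 0, 0, 0, 1); (0, 0, 0, 3, 0))


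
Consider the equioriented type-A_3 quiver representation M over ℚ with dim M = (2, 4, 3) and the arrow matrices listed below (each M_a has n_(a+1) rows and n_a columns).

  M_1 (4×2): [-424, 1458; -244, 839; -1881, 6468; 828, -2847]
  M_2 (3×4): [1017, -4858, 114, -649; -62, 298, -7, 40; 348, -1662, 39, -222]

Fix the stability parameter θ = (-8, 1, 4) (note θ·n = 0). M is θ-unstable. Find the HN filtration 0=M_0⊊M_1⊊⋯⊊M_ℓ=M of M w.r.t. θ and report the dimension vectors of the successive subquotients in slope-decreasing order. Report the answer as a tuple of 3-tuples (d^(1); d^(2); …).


Barcode: M ≅ I[1,3]^2, I[2,2]^2, I[3,3]. HN layers by μ_θ (3 steps, strictly decreasing):
  μ^(1)=4; μ^(2)=1; μ^(3)=-8

((0, 0, 3); (0, 4, 0); (2, 0, 0))


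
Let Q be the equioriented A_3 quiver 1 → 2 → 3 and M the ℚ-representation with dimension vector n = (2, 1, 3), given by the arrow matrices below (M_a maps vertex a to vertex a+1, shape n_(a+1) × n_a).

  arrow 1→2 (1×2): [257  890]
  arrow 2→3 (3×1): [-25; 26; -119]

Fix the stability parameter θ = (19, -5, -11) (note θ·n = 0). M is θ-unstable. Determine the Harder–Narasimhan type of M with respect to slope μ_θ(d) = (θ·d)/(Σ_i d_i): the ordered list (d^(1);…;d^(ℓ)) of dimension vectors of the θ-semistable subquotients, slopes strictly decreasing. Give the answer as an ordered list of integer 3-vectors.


Interval decomposition of M: I[1,1], I[1,3], I[3,3]^2.
HN type (ℓ=3): μ^(1)=19; μ^(2)=1; μ^(3)=-11

((1, 0, 0); (1, 1, 1); (0, 0, 2))


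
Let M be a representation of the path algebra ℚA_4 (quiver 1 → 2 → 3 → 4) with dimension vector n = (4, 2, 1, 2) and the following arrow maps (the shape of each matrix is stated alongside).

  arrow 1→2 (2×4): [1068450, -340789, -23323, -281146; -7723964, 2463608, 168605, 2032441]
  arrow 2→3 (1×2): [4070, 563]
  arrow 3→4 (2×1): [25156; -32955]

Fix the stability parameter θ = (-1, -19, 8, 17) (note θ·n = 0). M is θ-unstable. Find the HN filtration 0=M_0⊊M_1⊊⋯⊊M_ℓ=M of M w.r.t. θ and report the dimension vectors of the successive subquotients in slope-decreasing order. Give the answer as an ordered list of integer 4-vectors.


Barcode: M ≅ I[1,1]^2, I[1,2], I[1,4], I[4,4]. HN layers by μ_θ (4 steps, strictly decreasing):
  μ^(1)=17; μ^(2)=8; μ^(3)=-1; μ^(4)=-10

((0, 0, 0, 2); (0, 0, 1, 0); (2, 0, 0, 0); (2, 2, 0, 0))


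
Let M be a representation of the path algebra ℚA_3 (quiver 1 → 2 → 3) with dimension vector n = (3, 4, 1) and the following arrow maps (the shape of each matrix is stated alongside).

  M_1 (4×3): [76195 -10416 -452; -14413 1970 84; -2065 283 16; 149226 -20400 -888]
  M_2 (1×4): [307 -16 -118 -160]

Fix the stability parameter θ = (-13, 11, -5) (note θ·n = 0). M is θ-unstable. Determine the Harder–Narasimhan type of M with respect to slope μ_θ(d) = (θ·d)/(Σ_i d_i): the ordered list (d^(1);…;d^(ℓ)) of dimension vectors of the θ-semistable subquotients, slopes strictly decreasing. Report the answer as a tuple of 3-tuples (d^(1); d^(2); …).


Barcode: M ≅ I[1,1], I[1,2], I[1,3], I[2,2]^2. HN layers by μ_θ (3 steps, strictly decreasing):
  μ^(1)=11; μ^(2)=3; μ^(3)=-13

((0, 3, 0); (0, 1, 1); (3, 0, 0))


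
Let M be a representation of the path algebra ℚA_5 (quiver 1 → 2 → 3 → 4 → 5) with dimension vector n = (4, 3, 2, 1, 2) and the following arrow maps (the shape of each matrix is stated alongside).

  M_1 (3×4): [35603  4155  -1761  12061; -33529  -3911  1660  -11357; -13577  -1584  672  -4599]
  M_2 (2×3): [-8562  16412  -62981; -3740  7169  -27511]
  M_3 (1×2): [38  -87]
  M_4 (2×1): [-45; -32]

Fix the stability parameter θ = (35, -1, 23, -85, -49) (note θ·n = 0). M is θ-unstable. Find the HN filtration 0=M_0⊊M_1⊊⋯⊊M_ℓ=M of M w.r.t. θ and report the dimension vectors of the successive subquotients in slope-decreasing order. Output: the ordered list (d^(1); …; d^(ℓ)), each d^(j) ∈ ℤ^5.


Barcode: M ≅ I[1,1], I[1,2], I[1,3], I[1,5], I[5,5]. HN layers by μ_θ (5 steps, strictly decreasing):
  μ^(1)=35; μ^(2)=23; μ^(3)=17; μ^(4)=-77/5; μ^(5)=-49

((1, 0, 0, 0, 0); (0, 0, 1, 0, 0); (2, 2, 0, 0, 0); (1, 1, 1, 1, 1); (0, 0, 0, 0, 1))


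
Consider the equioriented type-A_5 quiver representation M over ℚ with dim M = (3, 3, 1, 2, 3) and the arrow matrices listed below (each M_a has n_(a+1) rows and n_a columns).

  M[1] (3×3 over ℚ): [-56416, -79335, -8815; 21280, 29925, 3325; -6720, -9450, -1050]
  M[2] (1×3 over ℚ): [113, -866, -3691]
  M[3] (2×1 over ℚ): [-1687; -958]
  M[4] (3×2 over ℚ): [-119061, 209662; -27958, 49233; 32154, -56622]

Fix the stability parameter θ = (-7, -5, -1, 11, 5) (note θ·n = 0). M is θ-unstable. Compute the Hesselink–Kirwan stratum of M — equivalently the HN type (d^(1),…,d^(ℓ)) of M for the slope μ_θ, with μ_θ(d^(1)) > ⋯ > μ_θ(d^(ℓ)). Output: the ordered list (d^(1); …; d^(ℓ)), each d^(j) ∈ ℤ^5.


Interval decomposition of M: I[1,1]^2, I[1,5], I[2,2]^2, I[4,5], I[5,5].
HN type (ℓ=5): μ^(1)=8; μ^(2)=5; μ^(3)=-1; μ^(4)=-5; μ^(5)=-7

((0, 0, 0, 2, 2); (0, 0, 0, 0, 1); (0, 0, 1, 0, 0); (0, 3, 0, 0, 0); (3, 0, 0, 0, 0))


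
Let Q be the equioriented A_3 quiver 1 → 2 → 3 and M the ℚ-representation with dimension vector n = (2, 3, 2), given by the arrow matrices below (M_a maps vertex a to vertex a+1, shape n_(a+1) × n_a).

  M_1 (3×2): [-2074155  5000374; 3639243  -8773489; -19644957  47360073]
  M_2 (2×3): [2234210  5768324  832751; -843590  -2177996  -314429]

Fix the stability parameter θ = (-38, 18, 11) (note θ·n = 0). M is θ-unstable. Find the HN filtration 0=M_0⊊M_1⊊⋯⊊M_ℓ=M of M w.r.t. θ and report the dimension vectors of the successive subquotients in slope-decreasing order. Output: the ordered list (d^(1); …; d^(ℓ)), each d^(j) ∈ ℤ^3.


Barcode: M ≅ I[1,2], I[1,3], I[2,2], I[3,3]. HN layers by μ_θ (4 steps, strictly decreasing):
  μ^(1)=18; μ^(2)=29/2; μ^(3)=11; μ^(4)=-38

((0, 2, 0); (0, 1, 1); (0, 0, 1); (2, 0, 0))


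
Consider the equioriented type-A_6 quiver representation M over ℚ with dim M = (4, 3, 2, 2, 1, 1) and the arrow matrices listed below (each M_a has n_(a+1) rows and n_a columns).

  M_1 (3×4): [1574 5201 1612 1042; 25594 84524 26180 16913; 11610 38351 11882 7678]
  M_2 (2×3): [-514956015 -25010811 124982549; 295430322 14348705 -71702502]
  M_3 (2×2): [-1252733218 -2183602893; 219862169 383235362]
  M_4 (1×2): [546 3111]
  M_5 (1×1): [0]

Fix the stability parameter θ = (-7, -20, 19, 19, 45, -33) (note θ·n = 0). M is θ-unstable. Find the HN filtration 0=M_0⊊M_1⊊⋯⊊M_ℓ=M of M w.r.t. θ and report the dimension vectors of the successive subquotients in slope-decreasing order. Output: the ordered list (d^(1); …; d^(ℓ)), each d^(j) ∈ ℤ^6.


Barcode: M ≅ I[1,1], I[1,2], I[1,4], I[1,5], I[6,6]. HN layers by μ_θ (5 steps, strictly decreasing):
  μ^(1)=45; μ^(2)=19; μ^(3)=-7; μ^(4)=-27/2; μ^(5)=-33

((0, 0, 0, 0, 1, 0); (0, 0, 2, 2, 0, 0); (1, 0, 0, 0, 0, 0); (3, 3, 0, 0, 0, 0); (0, 0, 0, 0, 0, 1))


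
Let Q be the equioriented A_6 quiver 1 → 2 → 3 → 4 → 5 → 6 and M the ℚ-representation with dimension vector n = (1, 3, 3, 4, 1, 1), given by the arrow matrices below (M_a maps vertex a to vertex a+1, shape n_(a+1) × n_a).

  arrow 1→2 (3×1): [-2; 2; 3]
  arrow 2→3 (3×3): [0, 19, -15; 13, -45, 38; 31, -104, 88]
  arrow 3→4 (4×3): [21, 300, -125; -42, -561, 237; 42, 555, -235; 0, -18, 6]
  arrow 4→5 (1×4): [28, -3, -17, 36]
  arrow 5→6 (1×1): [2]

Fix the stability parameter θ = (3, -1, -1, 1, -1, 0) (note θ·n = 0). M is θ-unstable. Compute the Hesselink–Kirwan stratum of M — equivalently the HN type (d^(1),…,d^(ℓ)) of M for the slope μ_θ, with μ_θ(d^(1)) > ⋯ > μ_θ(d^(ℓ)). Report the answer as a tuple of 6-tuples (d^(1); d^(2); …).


Interval decomposition of M: I[1,4], I[2,3], I[2,4], I[4,4], I[4,6].
HN type (ℓ=4): μ^(1)=1; μ^(2)=1/3; μ^(3)=0; μ^(4)=-1

((0, 0, 0, 3, 0, 0); (1, 1, 1, 0, 0, 0); (0, 0, 0, 1, 1, 1); (0, 2, 2, 0, 0, 0))


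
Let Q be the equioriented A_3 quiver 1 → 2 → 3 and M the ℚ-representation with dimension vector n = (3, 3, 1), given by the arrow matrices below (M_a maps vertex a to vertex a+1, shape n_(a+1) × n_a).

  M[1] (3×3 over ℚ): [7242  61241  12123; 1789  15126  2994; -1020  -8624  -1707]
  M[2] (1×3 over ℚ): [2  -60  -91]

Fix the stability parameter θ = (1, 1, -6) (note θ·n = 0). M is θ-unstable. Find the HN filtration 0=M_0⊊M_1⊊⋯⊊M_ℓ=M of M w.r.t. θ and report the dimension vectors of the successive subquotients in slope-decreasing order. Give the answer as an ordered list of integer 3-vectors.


Barcode: M ≅ I[1,2]^2, I[1,3]. HN layers by μ_θ (2 steps, strictly decreasing):
  μ^(1)=1; μ^(2)=-4/3

((2, 2, 0); (1, 1, 1))


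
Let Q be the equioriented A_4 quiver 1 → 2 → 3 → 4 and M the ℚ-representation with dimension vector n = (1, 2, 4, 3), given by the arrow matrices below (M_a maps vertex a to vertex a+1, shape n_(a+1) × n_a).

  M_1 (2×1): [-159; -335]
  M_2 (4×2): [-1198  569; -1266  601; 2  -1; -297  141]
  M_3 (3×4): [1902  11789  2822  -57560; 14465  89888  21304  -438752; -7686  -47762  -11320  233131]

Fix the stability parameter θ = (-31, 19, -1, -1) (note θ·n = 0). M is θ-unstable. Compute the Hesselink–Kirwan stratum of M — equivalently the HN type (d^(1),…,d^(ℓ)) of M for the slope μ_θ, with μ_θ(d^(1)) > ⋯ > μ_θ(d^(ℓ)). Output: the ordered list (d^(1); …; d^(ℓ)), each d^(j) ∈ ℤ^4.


Interval decomposition of M: I[1,4], I[2,4], I[3,3], I[3,4].
HN type (ℓ=3): μ^(1)=17/3; μ^(2)=-1; μ^(3)=-31

((0, 2, 2, 2); (0, 0, 2, 1); (1, 0, 0, 0))


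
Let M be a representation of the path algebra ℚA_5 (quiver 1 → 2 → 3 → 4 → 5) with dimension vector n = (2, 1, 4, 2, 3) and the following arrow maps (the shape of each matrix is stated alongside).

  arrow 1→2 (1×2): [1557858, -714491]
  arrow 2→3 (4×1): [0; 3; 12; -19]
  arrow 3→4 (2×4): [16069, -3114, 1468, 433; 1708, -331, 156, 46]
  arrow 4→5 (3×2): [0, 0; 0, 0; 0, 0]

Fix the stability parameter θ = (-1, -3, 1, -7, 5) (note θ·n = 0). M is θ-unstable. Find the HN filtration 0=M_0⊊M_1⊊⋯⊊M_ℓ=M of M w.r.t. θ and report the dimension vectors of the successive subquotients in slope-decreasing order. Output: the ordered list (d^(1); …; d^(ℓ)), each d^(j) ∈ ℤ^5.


Interval decomposition of M: I[1,1], I[1,4], I[3,3]^2, I[3,4], I[5,5]^3.
HN type (ℓ=5): μ^(1)=5; μ^(2)=1; μ^(3)=-1; μ^(4)=-5/2; μ^(5)=-3

((0, 0, 0, 0, 3); (0, 0, 2, 0, 0); (1, 0, 0, 0, 0); (1, 1, 1, 1, 0); (0, 0, 1, 1, 0))


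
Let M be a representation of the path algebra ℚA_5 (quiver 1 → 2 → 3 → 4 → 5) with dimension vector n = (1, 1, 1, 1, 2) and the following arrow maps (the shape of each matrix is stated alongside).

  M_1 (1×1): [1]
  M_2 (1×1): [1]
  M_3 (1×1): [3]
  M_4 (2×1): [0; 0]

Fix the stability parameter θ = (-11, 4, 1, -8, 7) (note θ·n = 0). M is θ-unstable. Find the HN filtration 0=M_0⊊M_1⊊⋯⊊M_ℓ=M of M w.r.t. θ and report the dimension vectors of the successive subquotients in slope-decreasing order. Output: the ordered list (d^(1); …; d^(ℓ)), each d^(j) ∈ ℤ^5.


Interval decomposition of M: I[1,4], I[5,5]^2.
HN type (ℓ=3): μ^(1)=7; μ^(2)=-1; μ^(3)=-11

((0, 0, 0, 0, 2); (0, 1, 1, 1, 0); (1, 0, 0, 0, 0))


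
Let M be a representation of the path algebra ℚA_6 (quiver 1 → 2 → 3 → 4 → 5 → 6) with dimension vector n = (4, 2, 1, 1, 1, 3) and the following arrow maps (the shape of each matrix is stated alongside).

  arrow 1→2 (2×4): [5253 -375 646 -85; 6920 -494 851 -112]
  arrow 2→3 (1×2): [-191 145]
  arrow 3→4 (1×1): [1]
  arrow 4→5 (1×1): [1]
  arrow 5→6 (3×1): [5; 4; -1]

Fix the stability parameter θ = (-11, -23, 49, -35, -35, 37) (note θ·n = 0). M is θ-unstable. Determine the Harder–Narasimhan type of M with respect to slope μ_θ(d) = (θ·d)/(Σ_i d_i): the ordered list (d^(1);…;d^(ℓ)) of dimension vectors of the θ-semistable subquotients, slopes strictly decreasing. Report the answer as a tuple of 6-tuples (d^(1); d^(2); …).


Via rank(M_{q-1}∘⋯∘M_p): M ≅ I[1,1]^2, I[1,2], I[1,6], I[6,6]^2.
μ_θ-semistable layers: μ^(1)=37; μ^(2)=-7; μ^(3)=-11; μ^(4)=-17

((0, 0, 0, 0, 0, 3); (0, 0, 1, 1, 1, 0); (2, 0, 0, 0, 0, 0); (2, 2, 0, 0, 0, 0))


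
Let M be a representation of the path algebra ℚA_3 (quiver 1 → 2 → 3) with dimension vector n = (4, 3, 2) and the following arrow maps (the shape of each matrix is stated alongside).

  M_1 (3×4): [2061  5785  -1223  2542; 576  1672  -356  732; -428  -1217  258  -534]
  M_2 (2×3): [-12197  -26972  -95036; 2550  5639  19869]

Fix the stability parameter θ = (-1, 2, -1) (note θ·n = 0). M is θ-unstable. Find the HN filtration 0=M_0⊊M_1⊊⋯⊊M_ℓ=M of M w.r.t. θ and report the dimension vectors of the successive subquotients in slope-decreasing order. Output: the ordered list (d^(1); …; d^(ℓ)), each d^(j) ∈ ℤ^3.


Interval decomposition of M: I[1,1], I[1,2], I[1,3]^2.
HN type (ℓ=3): μ^(1)=2; μ^(2)=1/2; μ^(3)=-1

((0, 1, 0); (0, 2, 2); (4, 0, 0))


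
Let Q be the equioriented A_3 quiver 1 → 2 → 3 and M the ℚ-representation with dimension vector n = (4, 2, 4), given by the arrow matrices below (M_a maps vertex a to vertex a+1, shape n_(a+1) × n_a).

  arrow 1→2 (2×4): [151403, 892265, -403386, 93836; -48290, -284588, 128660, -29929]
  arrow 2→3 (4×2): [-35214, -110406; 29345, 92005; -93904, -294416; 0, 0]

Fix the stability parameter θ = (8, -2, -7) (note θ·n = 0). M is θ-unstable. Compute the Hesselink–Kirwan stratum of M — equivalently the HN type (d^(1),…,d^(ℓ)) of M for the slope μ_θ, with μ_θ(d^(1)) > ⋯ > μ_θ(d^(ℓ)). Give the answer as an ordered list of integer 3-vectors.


Interval decomposition of M: I[1,1]^2, I[1,2], I[1,3], I[3,3]^3.
HN type (ℓ=4): μ^(1)=8; μ^(2)=3; μ^(3)=-1/3; μ^(4)=-7

((2, 0, 0); (1, 1, 0); (1, 1, 1); (0, 0, 3))


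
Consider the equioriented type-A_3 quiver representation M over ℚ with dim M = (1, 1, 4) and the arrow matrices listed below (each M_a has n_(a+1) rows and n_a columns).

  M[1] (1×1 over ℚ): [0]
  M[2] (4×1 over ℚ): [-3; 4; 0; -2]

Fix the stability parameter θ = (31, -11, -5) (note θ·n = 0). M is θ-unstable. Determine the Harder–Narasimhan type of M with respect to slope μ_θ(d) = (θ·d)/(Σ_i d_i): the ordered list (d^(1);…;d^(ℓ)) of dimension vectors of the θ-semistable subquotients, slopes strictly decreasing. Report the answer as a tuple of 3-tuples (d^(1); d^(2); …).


Via rank(M_{q-1}∘⋯∘M_p): M ≅ I[1,1], I[2,3], I[3,3]^3.
μ_θ-semistable layers: μ^(1)=31; μ^(2)=-5; μ^(3)=-11

((1, 0, 0); (0, 0, 4); (0, 1, 0))


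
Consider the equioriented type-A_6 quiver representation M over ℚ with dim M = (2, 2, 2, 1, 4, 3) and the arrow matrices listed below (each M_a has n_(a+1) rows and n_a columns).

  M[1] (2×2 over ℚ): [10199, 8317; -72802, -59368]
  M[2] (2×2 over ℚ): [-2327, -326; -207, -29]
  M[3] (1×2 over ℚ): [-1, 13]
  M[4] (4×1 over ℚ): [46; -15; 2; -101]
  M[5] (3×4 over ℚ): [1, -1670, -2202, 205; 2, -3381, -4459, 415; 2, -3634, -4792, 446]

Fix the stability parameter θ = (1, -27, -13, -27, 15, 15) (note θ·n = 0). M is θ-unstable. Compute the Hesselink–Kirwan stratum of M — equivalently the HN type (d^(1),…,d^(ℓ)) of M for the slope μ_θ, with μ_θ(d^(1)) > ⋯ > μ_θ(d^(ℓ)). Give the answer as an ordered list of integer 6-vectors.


Interval decomposition of M: I[1,3], I[1,6], I[5,5], I[5,6]^2.
HN type (ℓ=3): μ^(1)=15; μ^(2)=-13; μ^(3)=-33/2

((0, 0, 0, 0, 4, 3); (1, 1, 1, 0, 0, 0); (1, 1, 1, 1, 0, 0))


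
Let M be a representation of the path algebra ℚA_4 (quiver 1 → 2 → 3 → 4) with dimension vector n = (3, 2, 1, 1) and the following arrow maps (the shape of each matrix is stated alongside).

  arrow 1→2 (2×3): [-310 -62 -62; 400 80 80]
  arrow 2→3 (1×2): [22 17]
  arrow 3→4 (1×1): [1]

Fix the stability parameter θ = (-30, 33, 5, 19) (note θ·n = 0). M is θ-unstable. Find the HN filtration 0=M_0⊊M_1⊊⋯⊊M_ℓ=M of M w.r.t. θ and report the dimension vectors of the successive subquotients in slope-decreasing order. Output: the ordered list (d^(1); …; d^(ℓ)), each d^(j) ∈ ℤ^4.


Interval decomposition of M: I[1,1]^2, I[1,4], I[2,2].
HN type (ℓ=3): μ^(1)=33; μ^(2)=19; μ^(3)=-30

((0, 1, 0, 0); (0, 1, 1, 1); (3, 0, 0, 0))


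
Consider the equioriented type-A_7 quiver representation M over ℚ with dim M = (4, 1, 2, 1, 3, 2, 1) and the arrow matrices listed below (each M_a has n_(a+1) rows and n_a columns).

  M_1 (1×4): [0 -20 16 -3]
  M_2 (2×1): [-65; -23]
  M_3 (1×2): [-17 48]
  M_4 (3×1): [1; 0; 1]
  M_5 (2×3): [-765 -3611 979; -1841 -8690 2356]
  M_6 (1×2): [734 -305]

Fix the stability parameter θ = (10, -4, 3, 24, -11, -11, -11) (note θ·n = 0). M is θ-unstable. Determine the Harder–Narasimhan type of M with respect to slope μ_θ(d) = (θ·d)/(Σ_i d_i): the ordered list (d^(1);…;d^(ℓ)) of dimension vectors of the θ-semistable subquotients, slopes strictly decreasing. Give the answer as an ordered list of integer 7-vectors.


Barcode: M ≅ I[1,1]^3, I[1,7], I[3,3], I[5,5], I[5,6]. HN layers by μ_θ (4 steps, strictly decreasing):
  μ^(1)=10; μ^(2)=3; μ^(3)=0; μ^(4)=-11

((3, 0, 0, 0, 0, 0, 0); (0, 0, 1, 0, 0, 0, 0); (1, 1, 1, 1, 1, 1, 1); (0, 0, 0, 0, 2, 1, 0))


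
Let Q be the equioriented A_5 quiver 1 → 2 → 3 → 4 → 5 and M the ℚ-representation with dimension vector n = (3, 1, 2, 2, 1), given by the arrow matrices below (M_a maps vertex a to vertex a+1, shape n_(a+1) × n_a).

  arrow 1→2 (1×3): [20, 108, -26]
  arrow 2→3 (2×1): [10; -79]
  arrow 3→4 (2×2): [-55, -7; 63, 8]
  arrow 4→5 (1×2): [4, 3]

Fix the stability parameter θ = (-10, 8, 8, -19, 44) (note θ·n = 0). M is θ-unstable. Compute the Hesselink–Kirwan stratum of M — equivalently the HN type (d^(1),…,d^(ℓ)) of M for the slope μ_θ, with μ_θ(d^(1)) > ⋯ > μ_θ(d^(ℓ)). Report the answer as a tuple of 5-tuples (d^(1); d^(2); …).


Barcode: M ≅ I[1,1]^2, I[1,5], I[3,4]. HN layers by μ_θ (4 steps, strictly decreasing):
  μ^(1)=44; μ^(2)=-1; μ^(3)=-11/2; μ^(4)=-10

((0, 0, 0, 0, 1); (0, 1, 1, 1, 0); (0, 0, 1, 1, 0); (3, 0, 0, 0, 0))


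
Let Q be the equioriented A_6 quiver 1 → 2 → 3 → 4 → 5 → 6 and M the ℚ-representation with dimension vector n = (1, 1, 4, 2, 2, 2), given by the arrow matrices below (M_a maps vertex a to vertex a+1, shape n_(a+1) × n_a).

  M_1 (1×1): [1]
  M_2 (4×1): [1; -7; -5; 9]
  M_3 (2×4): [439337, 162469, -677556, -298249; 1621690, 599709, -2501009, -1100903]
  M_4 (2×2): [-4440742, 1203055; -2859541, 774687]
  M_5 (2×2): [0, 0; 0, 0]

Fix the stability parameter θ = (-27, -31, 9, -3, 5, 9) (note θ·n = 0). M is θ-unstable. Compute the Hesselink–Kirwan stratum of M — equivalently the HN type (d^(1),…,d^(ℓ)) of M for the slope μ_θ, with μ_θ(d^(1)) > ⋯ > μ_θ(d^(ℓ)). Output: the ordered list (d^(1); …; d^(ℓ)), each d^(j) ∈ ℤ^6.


Via rank(M_{q-1}∘⋯∘M_p): M ≅ I[1,5], I[3,3]^2, I[3,5], I[6,6]^2.
μ_θ-semistable layers: μ^(1)=9; μ^(2)=5; μ^(3)=3; μ^(4)=-29

((0, 0, 2, 0, 0, 2); (0, 0, 0, 0, 2, 0); (0, 0, 2, 2, 0, 0); (1, 1, 0, 0, 0, 0))


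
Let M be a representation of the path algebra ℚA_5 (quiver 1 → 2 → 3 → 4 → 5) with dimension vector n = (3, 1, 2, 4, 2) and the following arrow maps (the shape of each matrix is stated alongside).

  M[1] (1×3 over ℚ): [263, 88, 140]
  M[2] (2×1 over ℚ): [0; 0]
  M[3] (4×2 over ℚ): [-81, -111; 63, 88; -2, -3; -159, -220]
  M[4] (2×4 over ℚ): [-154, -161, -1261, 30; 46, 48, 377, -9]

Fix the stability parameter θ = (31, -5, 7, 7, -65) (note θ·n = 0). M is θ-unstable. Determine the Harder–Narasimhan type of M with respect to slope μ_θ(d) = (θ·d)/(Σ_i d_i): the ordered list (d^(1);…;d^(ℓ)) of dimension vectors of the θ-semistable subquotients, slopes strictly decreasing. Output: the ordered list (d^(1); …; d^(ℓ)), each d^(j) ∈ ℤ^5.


Barcode: M ≅ I[1,1]^2, I[1,2], I[3,5]^2, I[4,4]^2. HN layers by μ_θ (4 steps, strictly decreasing):
  μ^(1)=31; μ^(2)=13; μ^(3)=7; μ^(4)=-17

((2, 0, 0, 0, 0); (1, 1, 0, 0, 0); (0, 0, 0, 2, 0); (0, 0, 2, 2, 2))


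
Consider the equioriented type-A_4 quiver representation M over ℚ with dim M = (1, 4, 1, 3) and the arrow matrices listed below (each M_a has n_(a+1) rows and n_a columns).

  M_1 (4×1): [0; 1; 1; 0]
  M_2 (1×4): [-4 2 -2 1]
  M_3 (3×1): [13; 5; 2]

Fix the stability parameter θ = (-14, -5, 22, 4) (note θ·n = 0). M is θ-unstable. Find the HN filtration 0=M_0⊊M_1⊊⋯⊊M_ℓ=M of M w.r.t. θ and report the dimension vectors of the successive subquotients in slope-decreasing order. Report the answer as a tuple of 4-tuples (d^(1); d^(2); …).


Via rank(M_{q-1}∘⋯∘M_p): M ≅ I[1,2], I[2,2]^2, I[2,4], I[4,4]^2.
μ_θ-semistable layers: μ^(1)=13; μ^(2)=4; μ^(3)=-5; μ^(4)=-14

((0, 0, 1, 1); (0, 0, 0, 2); (0, 4, 0, 0); (1, 0, 0, 0))


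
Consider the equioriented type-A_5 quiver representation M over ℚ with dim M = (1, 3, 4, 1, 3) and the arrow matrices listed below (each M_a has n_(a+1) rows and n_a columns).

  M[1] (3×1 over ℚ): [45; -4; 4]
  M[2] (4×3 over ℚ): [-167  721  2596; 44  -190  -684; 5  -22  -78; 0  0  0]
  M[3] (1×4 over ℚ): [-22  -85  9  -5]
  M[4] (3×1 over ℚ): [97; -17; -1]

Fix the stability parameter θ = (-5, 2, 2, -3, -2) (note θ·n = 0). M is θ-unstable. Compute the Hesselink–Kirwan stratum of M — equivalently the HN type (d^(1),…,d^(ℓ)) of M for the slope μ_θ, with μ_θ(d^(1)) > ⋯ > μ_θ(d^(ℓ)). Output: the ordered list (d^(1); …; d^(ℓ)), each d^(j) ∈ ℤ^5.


Barcode: M ≅ I[1,5], I[2,2], I[2,3], I[3,3]^2, I[5,5]^2. HN layers by μ_θ (4 steps, strictly decreasing):
  μ^(1)=2; μ^(2)=-1/4; μ^(3)=-2; μ^(4)=-5

((0, 2, 3, 0, 0); (0, 1, 1, 1, 1); (0, 0, 0, 0, 2); (1, 0, 0, 0, 0))


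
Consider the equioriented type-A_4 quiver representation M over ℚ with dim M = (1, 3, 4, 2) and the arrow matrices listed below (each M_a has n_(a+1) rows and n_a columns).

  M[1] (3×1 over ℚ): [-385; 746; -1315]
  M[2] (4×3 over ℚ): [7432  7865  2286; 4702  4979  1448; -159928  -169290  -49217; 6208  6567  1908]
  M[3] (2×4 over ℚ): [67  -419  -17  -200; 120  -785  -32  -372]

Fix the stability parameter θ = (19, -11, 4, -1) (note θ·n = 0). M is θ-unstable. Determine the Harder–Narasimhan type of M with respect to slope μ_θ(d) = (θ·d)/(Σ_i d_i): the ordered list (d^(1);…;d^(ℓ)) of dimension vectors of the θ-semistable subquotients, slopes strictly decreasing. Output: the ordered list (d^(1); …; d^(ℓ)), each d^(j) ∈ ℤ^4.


Via rank(M_{q-1}∘⋯∘M_p): M ≅ I[1,4], I[2,3], I[2,4], I[3,3].
μ_θ-semistable layers: μ^(1)=4; μ^(2)=11/4; μ^(3)=3/2; μ^(4)=-11

((0, 0, 2, 0); (1, 1, 1, 1); (0, 0, 1, 1); (0, 2, 0, 0))


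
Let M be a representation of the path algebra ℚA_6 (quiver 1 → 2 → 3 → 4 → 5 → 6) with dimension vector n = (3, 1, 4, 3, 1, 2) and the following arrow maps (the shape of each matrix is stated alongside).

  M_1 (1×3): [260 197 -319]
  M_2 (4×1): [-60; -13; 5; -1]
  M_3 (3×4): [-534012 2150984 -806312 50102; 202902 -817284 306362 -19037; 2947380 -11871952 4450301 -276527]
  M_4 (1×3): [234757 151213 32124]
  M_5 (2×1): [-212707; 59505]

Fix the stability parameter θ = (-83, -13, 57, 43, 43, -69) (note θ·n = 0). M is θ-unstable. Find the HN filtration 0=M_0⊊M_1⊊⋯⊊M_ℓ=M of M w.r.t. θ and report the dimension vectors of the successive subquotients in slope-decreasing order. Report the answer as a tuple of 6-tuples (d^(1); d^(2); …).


Barcode: M ≅ I[1,1]^2, I[1,6], I[3,3]^2, I[3,4], I[4,4], I[6,6]. HN layers by μ_θ (7 steps, strictly decreasing):
  μ^(1)=57; μ^(2)=50; μ^(3)=43; μ^(4)=37/2; μ^(5)=-13; μ^(6)=-69; μ^(7)=-83

((0, 0, 2, 0, 0, 0); (0, 0, 1, 1, 0, 0); (0, 0, 0, 1, 0, 0); (0, 0, 1, 1, 1, 1); (0, 1, 0, 0, 0, 0); (0, 0, 0, 0, 0, 1); (3, 0, 0, 0, 0, 0))


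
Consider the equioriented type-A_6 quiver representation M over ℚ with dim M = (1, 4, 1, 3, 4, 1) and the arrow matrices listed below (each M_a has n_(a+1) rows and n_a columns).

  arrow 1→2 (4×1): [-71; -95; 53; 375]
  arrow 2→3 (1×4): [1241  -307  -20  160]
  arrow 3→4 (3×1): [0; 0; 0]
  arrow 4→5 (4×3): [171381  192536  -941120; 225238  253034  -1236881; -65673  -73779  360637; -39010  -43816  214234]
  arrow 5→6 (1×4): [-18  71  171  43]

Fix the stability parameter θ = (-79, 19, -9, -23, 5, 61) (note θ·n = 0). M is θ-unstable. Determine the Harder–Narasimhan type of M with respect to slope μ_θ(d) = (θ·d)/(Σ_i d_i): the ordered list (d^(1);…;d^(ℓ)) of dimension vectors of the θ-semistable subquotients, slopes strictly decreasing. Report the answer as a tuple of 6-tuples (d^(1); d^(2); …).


Interval decomposition of M: I[1,3], I[2,2]^3, I[4,5]^2, I[4,6], I[5,5].
HN type (ℓ=5): μ^(1)=61; μ^(2)=19; μ^(3)=5; μ^(4)=-23; μ^(5)=-79

((0, 0, 0, 0, 0, 1); (0, 3, 0, 0, 0, 0); (0, 1, 1, 0, 4, 0); (0, 0, 0, 3, 0, 0); (1, 0, 0, 0, 0, 0))


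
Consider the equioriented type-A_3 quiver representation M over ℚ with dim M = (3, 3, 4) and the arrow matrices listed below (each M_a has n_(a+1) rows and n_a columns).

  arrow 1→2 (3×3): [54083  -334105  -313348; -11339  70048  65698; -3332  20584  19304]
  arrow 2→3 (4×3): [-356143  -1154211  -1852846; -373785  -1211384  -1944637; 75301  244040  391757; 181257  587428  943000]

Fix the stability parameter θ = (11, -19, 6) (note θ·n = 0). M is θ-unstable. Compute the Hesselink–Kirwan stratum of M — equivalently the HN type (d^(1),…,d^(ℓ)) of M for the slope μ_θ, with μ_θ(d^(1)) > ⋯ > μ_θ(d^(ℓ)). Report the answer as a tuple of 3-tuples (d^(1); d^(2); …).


Via rank(M_{q-1}∘⋯∘M_p): M ≅ I[1,1], I[1,3]^2, I[2,3], I[3,3].
μ_θ-semistable layers: μ^(1)=11; μ^(2)=6; μ^(3)=-4; μ^(4)=-19

((1, 0, 0); (0, 0, 4); (2, 2, 0); (0, 1, 0))


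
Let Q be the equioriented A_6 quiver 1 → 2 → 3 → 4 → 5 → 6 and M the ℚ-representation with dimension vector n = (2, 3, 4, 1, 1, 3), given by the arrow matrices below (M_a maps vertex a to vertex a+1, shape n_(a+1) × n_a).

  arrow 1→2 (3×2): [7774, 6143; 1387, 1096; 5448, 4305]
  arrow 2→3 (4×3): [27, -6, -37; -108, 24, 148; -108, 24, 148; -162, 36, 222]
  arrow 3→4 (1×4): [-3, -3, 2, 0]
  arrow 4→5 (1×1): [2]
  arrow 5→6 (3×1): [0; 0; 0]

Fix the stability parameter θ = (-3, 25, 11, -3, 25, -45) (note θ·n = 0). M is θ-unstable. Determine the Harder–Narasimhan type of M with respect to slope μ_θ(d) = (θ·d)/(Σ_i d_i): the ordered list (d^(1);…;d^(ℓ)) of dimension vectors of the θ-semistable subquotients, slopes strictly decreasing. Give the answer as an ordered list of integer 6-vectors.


Interval decomposition of M: I[1,2]^2, I[2,5], I[3,3]^3, I[6,6]^3.
HN type (ℓ=4): μ^(1)=25; μ^(2)=11; μ^(3)=-3; μ^(4)=-45

((0, 2, 0, 0, 1, 0); (0, 1, 4, 1, 0, 0); (2, 0, 0, 0, 0, 0); (0, 0, 0, 0, 0, 3))


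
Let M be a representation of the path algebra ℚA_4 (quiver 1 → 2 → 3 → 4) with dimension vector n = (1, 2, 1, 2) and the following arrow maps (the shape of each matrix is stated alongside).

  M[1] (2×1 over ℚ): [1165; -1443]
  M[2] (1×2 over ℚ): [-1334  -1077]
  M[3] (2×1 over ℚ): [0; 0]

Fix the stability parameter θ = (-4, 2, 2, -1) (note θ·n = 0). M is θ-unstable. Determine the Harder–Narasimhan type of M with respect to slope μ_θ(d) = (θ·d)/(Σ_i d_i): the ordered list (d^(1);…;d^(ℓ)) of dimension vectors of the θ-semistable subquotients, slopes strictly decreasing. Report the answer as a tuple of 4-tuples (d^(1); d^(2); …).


Via rank(M_{q-1}∘⋯∘M_p): M ≅ I[1,3], I[2,2], I[4,4]^2.
μ_θ-semistable layers: μ^(1)=2; μ^(2)=-1; μ^(3)=-4

((0, 2, 1, 0); (0, 0, 0, 2); (1, 0, 0, 0))


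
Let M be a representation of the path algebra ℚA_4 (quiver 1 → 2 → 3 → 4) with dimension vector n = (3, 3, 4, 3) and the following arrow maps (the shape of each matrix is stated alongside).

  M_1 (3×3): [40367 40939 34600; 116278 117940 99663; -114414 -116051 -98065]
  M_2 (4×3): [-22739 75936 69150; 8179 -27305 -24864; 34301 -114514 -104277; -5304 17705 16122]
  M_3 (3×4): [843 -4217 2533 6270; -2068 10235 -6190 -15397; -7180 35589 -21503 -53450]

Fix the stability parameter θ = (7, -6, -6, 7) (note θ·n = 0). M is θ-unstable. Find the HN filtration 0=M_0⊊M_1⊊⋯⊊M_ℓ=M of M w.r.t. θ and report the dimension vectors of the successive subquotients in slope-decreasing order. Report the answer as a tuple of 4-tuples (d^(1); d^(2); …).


Via rank(M_{q-1}∘⋯∘M_p): M ≅ I[1,3], I[1,4]^2, I[3,4].
μ_θ-semistable layers: μ^(1)=7; μ^(2)=-5/3; μ^(3)=-6

((0, 0, 0, 3); (3, 3, 3, 0); (0, 0, 1, 0))


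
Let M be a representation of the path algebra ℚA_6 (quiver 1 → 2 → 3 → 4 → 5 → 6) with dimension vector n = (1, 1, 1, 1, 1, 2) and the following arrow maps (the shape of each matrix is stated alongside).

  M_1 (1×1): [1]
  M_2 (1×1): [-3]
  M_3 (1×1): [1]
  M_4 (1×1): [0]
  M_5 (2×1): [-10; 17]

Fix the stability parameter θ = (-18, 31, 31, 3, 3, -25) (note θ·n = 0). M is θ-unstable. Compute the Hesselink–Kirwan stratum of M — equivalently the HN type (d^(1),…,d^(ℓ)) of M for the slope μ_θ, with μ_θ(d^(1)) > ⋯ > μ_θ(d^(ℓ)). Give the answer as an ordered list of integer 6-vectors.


Via rank(M_{q-1}∘⋯∘M_p): M ≅ I[1,4], I[5,6], I[6,6].
μ_θ-semistable layers: μ^(1)=65/3; μ^(2)=-11; μ^(3)=-18; μ^(4)=-25

((0, 1, 1, 1, 0, 0); (0, 0, 0, 0, 1, 1); (1, 0, 0, 0, 0, 0); (0, 0, 0, 0, 0, 1))


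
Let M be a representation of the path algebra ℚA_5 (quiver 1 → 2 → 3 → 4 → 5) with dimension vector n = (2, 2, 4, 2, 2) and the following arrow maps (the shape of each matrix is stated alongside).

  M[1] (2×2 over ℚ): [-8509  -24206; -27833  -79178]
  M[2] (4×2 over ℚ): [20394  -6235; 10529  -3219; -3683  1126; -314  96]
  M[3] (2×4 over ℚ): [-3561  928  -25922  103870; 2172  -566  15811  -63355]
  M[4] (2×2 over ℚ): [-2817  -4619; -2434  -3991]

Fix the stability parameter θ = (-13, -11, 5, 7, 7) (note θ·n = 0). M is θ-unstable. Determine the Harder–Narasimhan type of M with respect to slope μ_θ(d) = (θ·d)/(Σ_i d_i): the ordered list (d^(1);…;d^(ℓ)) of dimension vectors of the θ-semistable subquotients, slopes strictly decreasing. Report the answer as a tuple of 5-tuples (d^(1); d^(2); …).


Interval decomposition of M: I[1,5]^2, I[3,3]^2.
HN type (ℓ=4): μ^(1)=7; μ^(2)=5; μ^(3)=-11; μ^(4)=-13

((0, 0, 0, 2, 2); (0, 0, 4, 0, 0); (0, 2, 0, 0, 0); (2, 0, 0, 0, 0))


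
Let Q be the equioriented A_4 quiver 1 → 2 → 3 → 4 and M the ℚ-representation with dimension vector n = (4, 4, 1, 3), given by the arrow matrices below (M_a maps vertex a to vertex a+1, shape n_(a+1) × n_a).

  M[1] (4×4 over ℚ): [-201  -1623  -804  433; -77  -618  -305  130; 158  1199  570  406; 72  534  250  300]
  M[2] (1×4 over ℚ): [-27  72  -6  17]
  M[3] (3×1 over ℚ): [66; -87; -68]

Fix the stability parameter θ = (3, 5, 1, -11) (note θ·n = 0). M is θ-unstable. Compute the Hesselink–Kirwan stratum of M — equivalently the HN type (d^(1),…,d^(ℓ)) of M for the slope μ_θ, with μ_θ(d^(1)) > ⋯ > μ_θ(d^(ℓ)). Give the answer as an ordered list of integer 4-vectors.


Via rank(M_{q-1}∘⋯∘M_p): M ≅ I[1,2]^3, I[1,4], I[4,4]^2.
μ_θ-semistable layers: μ^(1)=5; μ^(2)=3; μ^(3)=-1/2; μ^(4)=-11

((0, 3, 0, 0); (3, 0, 0, 0); (1, 1, 1, 1); (0, 0, 0, 2))


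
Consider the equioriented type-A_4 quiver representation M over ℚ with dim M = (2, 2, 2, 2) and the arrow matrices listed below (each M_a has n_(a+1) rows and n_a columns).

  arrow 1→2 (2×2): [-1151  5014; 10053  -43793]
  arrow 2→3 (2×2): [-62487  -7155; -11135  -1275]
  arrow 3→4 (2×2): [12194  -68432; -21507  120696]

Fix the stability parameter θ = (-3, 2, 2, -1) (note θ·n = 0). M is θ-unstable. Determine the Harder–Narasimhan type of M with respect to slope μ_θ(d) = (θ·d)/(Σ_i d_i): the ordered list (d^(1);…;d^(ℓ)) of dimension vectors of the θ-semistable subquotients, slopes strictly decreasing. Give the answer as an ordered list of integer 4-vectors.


Interval decomposition of M: I[1,2], I[1,4], I[3,3], I[4,4].
HN type (ℓ=4): μ^(1)=2; μ^(2)=1; μ^(3)=-1; μ^(4)=-3

((0, 1, 1, 0); (0, 1, 1, 1); (0, 0, 0, 1); (2, 0, 0, 0))


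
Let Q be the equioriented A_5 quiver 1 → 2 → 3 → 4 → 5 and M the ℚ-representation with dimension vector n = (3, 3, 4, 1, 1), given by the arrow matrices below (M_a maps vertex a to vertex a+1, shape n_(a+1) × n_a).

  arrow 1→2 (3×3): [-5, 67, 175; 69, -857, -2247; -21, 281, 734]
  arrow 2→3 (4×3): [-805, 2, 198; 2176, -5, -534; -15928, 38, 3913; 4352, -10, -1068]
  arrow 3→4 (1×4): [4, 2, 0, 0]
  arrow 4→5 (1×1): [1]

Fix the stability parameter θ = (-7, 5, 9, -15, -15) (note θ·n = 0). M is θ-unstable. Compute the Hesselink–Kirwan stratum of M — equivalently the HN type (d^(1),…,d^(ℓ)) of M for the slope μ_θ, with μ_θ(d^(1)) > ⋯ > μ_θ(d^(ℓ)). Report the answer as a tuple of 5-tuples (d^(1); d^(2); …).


Barcode: M ≅ I[1,3]^2, I[1,5], I[3,3]. HN layers by μ_θ (4 steps, strictly decreasing):
  μ^(1)=9; μ^(2)=5; μ^(3)=-4; μ^(4)=-7

((0, 0, 3, 0, 0); (0, 2, 0, 0, 0); (0, 1, 1, 1, 1); (3, 0, 0, 0, 0))


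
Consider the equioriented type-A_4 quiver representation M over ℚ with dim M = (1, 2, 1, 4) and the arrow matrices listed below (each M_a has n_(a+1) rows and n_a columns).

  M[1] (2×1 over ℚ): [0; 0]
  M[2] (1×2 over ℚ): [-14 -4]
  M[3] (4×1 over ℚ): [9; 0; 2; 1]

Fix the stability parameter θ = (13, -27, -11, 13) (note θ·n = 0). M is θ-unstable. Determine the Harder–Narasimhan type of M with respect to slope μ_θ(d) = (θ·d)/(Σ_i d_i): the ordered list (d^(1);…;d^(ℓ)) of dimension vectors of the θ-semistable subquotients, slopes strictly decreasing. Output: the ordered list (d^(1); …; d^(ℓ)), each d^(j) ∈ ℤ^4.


Barcode: M ≅ I[1,1], I[2,2], I[2,4], I[4,4]^3. HN layers by μ_θ (3 steps, strictly decreasing):
  μ^(1)=13; μ^(2)=-11; μ^(3)=-27

((1, 0, 0, 4); (0, 0, 1, 0); (0, 2, 0, 0))


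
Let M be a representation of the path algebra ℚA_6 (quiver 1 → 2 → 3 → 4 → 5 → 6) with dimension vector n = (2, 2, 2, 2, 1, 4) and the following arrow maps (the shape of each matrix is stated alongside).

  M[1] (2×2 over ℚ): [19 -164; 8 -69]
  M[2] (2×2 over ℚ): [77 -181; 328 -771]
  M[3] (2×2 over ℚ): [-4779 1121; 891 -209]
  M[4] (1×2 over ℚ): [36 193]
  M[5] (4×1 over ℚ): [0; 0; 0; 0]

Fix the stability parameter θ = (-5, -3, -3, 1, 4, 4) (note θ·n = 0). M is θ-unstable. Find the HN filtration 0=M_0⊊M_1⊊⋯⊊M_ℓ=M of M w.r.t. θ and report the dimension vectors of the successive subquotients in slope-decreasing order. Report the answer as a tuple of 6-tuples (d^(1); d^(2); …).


Barcode: M ≅ I[1,3], I[1,5], I[4,4], I[6,6]^4. HN layers by μ_θ (4 steps, strictly decreasing):
  μ^(1)=4; μ^(2)=1; μ^(3)=-3; μ^(4)=-5

((0, 0, 0, 0, 1, 4); (0, 0, 0, 2, 0, 0); (0, 2, 2, 0, 0, 0); (2, 0, 0, 0, 0, 0))


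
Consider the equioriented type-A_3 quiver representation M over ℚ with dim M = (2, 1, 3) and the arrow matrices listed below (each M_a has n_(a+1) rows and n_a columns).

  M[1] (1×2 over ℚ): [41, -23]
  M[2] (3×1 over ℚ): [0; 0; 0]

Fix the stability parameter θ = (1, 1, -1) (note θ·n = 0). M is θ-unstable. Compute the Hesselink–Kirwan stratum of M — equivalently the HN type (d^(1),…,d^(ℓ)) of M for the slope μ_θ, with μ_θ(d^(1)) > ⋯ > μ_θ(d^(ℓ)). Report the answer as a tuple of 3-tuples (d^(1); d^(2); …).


Interval decomposition of M: I[1,1], I[1,2], I[3,3]^3.
HN type (ℓ=2): μ^(1)=1; μ^(2)=-1

((2, 1, 0); (0, 0, 3))


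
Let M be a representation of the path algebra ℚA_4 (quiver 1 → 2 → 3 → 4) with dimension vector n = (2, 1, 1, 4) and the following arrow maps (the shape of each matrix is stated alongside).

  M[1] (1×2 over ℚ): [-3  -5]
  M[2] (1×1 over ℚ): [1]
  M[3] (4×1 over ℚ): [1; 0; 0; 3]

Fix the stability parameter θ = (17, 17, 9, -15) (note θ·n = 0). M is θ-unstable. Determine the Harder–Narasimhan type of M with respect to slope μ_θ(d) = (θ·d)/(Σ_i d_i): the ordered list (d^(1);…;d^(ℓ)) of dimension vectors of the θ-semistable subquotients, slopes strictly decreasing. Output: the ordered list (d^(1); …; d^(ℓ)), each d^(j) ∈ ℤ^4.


Interval decomposition of M: I[1,1], I[1,4], I[4,4]^3.
HN type (ℓ=3): μ^(1)=17; μ^(2)=7; μ^(3)=-15

((1, 0, 0, 0); (1, 1, 1, 1); (0, 0, 0, 3))
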